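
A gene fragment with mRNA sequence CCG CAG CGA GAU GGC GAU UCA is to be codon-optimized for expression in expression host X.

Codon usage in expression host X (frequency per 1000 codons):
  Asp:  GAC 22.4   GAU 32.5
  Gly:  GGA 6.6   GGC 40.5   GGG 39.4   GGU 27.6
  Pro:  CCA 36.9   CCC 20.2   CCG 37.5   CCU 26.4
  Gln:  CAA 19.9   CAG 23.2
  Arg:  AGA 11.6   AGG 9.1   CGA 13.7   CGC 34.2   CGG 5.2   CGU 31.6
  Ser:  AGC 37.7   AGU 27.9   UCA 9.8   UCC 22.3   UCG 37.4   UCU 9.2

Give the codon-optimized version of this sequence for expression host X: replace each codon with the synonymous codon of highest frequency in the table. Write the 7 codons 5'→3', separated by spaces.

Codon 1 (Pro): best is CCG at 37.5.
Codon 2 (Gln): best is CAG at 23.2.
Codon 3 (Arg): best is CGC at 34.2.
Codon 4 (Asp): best is GAU at 32.5.
Codon 5 (Gly): best is GGC at 40.5.
Codon 6 (Asp): best is GAU at 32.5.
Codon 7 (Ser): best is AGC at 37.7.

CCG CAG CGC GAU GGC GAU AGC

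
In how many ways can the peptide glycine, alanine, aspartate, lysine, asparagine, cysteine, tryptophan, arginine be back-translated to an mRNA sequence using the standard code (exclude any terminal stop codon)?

Gly: 4 codons.
Ala: 4 codons.
Asp: 2 codons.
Lys: 2 codons.
Asn: 2 codons.
Cys: 2 codons.
Trp: 1 codon.
Arg: 6 codons.
4 × 4 × 2 × 2 × 2 × 2 × 1 × 6 = 1536.

1536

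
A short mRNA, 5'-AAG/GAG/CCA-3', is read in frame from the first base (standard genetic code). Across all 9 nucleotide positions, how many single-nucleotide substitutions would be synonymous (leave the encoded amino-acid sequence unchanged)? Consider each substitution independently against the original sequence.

5

Codon 1 (AAG, Lys): 1 synonymous substitution.
Codon 2 (GAG, Glu): 1 synonymous substitution.
Codon 3 (CCA, Pro): 3 synonymous substitutions.
Total: 1 + 1 + 3 = 5.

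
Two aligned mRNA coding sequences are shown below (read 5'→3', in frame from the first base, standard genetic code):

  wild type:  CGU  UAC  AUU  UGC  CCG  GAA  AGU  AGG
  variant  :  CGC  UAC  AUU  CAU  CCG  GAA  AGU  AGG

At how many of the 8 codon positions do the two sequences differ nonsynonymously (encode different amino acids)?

Codon 1: CGU Arg / CGC Arg — synonymous.
Codon 2: UAC Tyr / UAC Tyr — identical.
Codon 3: AUU Ile / AUU Ile — identical.
Codon 4: UGC Cys / CAU His — nonsynonymous.
Codon 5: CCG Pro / CCG Pro — identical.
Codon 6: GAA Glu / GAA Glu — identical.
Codon 7: AGU Ser / AGU Ser — identical.
Codon 8: AGG Arg / AGG Arg — identical.
Nonsynonymous differences: 1.

1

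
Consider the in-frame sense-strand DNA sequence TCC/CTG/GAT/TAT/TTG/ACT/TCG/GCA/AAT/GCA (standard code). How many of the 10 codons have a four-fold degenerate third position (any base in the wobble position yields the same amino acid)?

6

Codon 1 TCC (Ser): third position 4-fold.
Codon 2 CTG (Leu): third position 4-fold.
Codon 3 GAT (Asp): third position 2-fold.
Codon 4 TAT (Tyr): third position 2-fold.
Codon 5 TTG (Leu): third position 2-fold.
Codon 6 ACT (Thr): third position 4-fold.
Codon 7 TCG (Ser): third position 4-fold.
Codon 8 GCA (Ala): third position 4-fold.
Codon 9 AAT (Asn): third position 2-fold.
Codon 10 GCA (Ala): third position 4-fold.
Four-fold degenerate third positions: 6.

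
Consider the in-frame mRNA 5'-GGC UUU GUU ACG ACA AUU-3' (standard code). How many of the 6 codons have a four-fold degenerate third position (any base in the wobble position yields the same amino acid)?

Codon 1 GGC (Gly): third position 4-fold.
Codon 2 UUU (Phe): third position 2-fold.
Codon 3 GUU (Val): third position 4-fold.
Codon 4 ACG (Thr): third position 4-fold.
Codon 5 ACA (Thr): third position 4-fold.
Codon 6 AUU (Ile): third position 3-fold.
Four-fold degenerate third positions: 4.

4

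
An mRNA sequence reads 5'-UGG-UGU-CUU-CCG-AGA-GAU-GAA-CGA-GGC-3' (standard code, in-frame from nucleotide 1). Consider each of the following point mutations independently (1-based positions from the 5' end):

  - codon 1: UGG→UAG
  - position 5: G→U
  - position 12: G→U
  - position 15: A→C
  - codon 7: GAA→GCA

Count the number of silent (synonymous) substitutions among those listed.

1

Codon 1: UGG (Trp) → UAG (Stop) — nonsense.
Codon 2: UGU (Cys) → UUU (Phe) — missense.
Codon 4: CCG (Pro) → CCU (Pro) — synonymous.
Codon 5: AGA (Arg) → AGC (Ser) — missense.
Codon 7: GAA (Glu) → GCA (Ala) — missense.
Synonymous: 1 of 5.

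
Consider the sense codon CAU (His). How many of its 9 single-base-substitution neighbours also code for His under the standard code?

1

Position 1: none → 0 synonymous.
Position 2: none → 0 synonymous.
Position 3: CAC → 1 synonymous.
Total: 0 + 0 + 1 = 1.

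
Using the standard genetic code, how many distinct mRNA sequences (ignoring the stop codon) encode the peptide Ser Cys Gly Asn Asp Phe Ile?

1152

Ser: 6 codons.
Cys: 2 codons.
Gly: 4 codons.
Asn: 2 codons.
Asp: 2 codons.
Phe: 2 codons.
Ile: 3 codons.
6 × 2 × 4 × 2 × 2 × 2 × 3 = 1152.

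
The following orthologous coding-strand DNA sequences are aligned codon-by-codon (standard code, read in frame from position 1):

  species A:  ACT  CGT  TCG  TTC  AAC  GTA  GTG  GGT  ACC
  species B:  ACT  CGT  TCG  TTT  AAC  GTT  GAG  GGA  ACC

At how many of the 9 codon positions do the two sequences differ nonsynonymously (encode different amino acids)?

Codon 1: ACT Thr / ACT Thr — identical.
Codon 2: CGT Arg / CGT Arg — identical.
Codon 3: TCG Ser / TCG Ser — identical.
Codon 4: TTC Phe / TTT Phe — synonymous.
Codon 5: AAC Asn / AAC Asn — identical.
Codon 6: GTA Val / GTT Val — synonymous.
Codon 7: GTG Val / GAG Glu — nonsynonymous.
Codon 8: GGT Gly / GGA Gly — synonymous.
Codon 9: ACC Thr / ACC Thr — identical.
Nonsynonymous differences: 1.

1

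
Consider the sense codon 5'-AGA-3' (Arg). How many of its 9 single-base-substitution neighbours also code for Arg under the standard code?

Position 1: CGA → 1 synonymous.
Position 2: none → 0 synonymous.
Position 3: AGG → 1 synonymous.
Total: 1 + 0 + 1 = 2.

2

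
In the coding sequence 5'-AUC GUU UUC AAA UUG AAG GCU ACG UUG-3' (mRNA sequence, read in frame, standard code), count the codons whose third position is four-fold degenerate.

3

Codon 1 AUC (Ile): third position 3-fold.
Codon 2 GUU (Val): third position 4-fold.
Codon 3 UUC (Phe): third position 2-fold.
Codon 4 AAA (Lys): third position 2-fold.
Codon 5 UUG (Leu): third position 2-fold.
Codon 6 AAG (Lys): third position 2-fold.
Codon 7 GCU (Ala): third position 4-fold.
Codon 8 ACG (Thr): third position 4-fold.
Codon 9 UUG (Leu): third position 2-fold.
Four-fold degenerate third positions: 3.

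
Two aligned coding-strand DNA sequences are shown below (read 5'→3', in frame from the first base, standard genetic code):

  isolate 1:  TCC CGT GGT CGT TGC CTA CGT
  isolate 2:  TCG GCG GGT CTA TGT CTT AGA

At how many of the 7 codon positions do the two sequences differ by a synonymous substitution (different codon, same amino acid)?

4

Codon 1: TCC Ser / TCG Ser — synonymous.
Codon 2: CGT Arg / GCG Ala — nonsynonymous.
Codon 3: GGT Gly / GGT Gly — identical.
Codon 4: CGT Arg / CTA Leu — nonsynonymous.
Codon 5: TGC Cys / TGT Cys — synonymous.
Codon 6: CTA Leu / CTT Leu — synonymous.
Codon 7: CGT Arg / AGA Arg — synonymous.
Synonymous differences: 4.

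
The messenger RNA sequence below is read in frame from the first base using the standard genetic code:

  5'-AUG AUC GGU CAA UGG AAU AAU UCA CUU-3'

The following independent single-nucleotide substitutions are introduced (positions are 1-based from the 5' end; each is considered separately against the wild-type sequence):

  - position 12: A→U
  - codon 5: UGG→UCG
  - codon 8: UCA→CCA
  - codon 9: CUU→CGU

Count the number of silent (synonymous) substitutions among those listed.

Codon 4: CAA (Gln) → CAU (His) — missense.
Codon 5: UGG (Trp) → UCG (Ser) — missense.
Codon 8: UCA (Ser) → CCA (Pro) — missense.
Codon 9: CUU (Leu) → CGU (Arg) — missense.
Synonymous: 0 of 4.

0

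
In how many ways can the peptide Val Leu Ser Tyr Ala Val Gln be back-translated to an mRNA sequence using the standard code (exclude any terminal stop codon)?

Val: 4 codons.
Leu: 6 codons.
Ser: 6 codons.
Tyr: 2 codons.
Ala: 4 codons.
Val: 4 codons.
Gln: 2 codons.
4 × 6 × 6 × 2 × 4 × 4 × 2 = 9216.

9216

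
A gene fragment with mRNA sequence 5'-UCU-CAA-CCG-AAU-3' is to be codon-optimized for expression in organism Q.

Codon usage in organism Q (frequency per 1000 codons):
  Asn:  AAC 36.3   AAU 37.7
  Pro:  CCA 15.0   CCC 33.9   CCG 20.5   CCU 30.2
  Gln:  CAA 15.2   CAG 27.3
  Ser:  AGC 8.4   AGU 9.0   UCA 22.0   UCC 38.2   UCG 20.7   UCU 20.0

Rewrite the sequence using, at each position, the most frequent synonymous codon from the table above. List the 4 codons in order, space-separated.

Codon 1 (Ser): best is UCC at 38.2.
Codon 2 (Gln): best is CAG at 27.3.
Codon 3 (Pro): best is CCC at 33.9.
Codon 4 (Asn): best is AAU at 37.7.

UCC CAG CCC AAU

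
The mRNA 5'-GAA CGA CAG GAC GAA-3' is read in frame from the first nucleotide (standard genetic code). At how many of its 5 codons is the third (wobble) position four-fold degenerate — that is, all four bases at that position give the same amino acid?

1

Codon 1 GAA (Glu): third position 2-fold.
Codon 2 CGA (Arg): third position 4-fold.
Codon 3 CAG (Gln): third position 2-fold.
Codon 4 GAC (Asp): third position 2-fold.
Codon 5 GAA (Glu): third position 2-fold.
Four-fold degenerate third positions: 1.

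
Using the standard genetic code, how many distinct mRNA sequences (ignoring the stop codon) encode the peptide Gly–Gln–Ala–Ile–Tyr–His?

Gly: 4 codons.
Gln: 2 codons.
Ala: 4 codons.
Ile: 3 codons.
Tyr: 2 codons.
His: 2 codons.
4 × 2 × 4 × 3 × 2 × 2 = 384.

384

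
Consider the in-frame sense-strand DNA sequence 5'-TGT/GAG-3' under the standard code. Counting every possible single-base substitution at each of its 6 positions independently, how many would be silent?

Codon 1 (TGT, Cys): 1 synonymous substitution.
Codon 2 (GAG, Glu): 1 synonymous substitution.
Total: 1 + 1 = 2.

2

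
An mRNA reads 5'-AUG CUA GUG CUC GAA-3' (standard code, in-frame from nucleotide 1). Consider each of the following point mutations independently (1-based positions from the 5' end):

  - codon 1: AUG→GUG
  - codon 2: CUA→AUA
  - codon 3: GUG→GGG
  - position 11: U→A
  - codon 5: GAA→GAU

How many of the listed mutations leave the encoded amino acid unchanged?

0

Codon 1: AUG (Met) → GUG (Val) — missense.
Codon 2: CUA (Leu) → AUA (Ile) — missense.
Codon 3: GUG (Val) → GGG (Gly) — missense.
Codon 4: CUC (Leu) → CAC (His) — missense.
Codon 5: GAA (Glu) → GAU (Asp) — missense.
Synonymous: 0 of 5.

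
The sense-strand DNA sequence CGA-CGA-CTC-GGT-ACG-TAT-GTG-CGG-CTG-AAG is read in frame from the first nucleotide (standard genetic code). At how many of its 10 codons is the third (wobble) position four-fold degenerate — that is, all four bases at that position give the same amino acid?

8

Codon 1 CGA (Arg): third position 4-fold.
Codon 2 CGA (Arg): third position 4-fold.
Codon 3 CTC (Leu): third position 4-fold.
Codon 4 GGT (Gly): third position 4-fold.
Codon 5 ACG (Thr): third position 4-fold.
Codon 6 TAT (Tyr): third position 2-fold.
Codon 7 GTG (Val): third position 4-fold.
Codon 8 CGG (Arg): third position 4-fold.
Codon 9 CTG (Leu): third position 4-fold.
Codon 10 AAG (Lys): third position 2-fold.
Four-fold degenerate third positions: 8.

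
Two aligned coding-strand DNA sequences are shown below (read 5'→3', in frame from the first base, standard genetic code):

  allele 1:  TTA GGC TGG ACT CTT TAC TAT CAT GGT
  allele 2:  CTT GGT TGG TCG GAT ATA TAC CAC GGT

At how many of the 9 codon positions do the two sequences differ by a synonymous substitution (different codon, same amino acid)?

4

Codon 1: TTA Leu / CTT Leu — synonymous.
Codon 2: GGC Gly / GGT Gly — synonymous.
Codon 3: TGG Trp / TGG Trp — identical.
Codon 4: ACT Thr / TCG Ser — nonsynonymous.
Codon 5: CTT Leu / GAT Asp — nonsynonymous.
Codon 6: TAC Tyr / ATA Ile — nonsynonymous.
Codon 7: TAT Tyr / TAC Tyr — synonymous.
Codon 8: CAT His / CAC His — synonymous.
Codon 9: GGT Gly / GGT Gly — identical.
Synonymous differences: 4.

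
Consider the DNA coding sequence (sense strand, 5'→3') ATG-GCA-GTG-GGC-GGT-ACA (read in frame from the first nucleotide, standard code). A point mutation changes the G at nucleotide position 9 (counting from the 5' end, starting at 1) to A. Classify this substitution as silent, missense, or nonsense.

silent

Position 9 falls in codon 3: GTG → Val.
After the substitution the codon is GTA → Val.
Both encode Val, so the change is synonymous.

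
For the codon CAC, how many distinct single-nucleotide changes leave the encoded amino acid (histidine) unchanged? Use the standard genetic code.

1

Position 1: none → 0 synonymous.
Position 2: none → 0 synonymous.
Position 3: CAU → 1 synonymous.
Total: 0 + 0 + 1 = 1.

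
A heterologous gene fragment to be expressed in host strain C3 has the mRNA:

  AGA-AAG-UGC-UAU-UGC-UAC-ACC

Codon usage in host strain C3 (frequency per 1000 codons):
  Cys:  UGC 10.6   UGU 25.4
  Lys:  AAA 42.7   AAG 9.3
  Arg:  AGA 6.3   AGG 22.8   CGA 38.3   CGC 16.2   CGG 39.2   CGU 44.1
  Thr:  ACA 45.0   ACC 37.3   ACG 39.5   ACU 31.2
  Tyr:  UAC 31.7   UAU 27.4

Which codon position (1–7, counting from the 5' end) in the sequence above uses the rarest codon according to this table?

1

Codon 1 AGA (Arg): 6.3 per 1000.
Codon 2 AAG (Lys): 9.3 per 1000.
Codon 3 UGC (Cys): 10.6 per 1000.
Codon 4 UAU (Tyr): 27.4 per 1000.
Codon 5 UGC (Cys): 10.6 per 1000.
Codon 6 UAC (Tyr): 31.7 per 1000.
Codon 7 ACC (Thr): 37.3 per 1000.
Lowest frequency is 6.3 at codon 1.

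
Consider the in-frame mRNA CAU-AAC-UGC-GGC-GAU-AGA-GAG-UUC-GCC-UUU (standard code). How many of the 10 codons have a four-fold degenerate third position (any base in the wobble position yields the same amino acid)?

Codon 1 CAU (His): third position 2-fold.
Codon 2 AAC (Asn): third position 2-fold.
Codon 3 UGC (Cys): third position 2-fold.
Codon 4 GGC (Gly): third position 4-fold.
Codon 5 GAU (Asp): third position 2-fold.
Codon 6 AGA (Arg): third position 2-fold.
Codon 7 GAG (Glu): third position 2-fold.
Codon 8 UUC (Phe): third position 2-fold.
Codon 9 GCC (Ala): third position 4-fold.
Codon 10 UUU (Phe): third position 2-fold.
Four-fold degenerate third positions: 2.

2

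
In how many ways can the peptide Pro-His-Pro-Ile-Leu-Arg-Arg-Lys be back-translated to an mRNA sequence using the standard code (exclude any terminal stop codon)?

Pro: 4 codons.
His: 2 codons.
Pro: 4 codons.
Ile: 3 codons.
Leu: 6 codons.
Arg: 6 codons.
Arg: 6 codons.
Lys: 2 codons.
4 × 2 × 4 × 3 × 6 × 6 × 6 × 2 = 41472.

41472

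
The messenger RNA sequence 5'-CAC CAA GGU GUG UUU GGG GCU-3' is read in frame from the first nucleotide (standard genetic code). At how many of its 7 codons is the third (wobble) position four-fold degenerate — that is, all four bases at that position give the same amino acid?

Codon 1 CAC (His): third position 2-fold.
Codon 2 CAA (Gln): third position 2-fold.
Codon 3 GGU (Gly): third position 4-fold.
Codon 4 GUG (Val): third position 4-fold.
Codon 5 UUU (Phe): third position 2-fold.
Codon 6 GGG (Gly): third position 4-fold.
Codon 7 GCU (Ala): third position 4-fold.
Four-fold degenerate third positions: 4.

4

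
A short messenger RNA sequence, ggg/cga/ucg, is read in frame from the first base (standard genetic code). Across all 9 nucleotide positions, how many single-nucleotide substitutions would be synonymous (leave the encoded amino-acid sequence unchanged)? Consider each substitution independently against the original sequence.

10

Codon 1 (GGG, Gly): 3 synonymous substitutions.
Codon 2 (CGA, Arg): 4 synonymous substitutions.
Codon 3 (UCG, Ser): 3 synonymous substitutions.
Total: 3 + 4 + 3 = 10.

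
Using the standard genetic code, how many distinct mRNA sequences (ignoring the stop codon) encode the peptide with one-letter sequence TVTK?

128

Thr: 4 codons.
Val: 4 codons.
Thr: 4 codons.
Lys: 2 codons.
4 × 4 × 4 × 2 = 128.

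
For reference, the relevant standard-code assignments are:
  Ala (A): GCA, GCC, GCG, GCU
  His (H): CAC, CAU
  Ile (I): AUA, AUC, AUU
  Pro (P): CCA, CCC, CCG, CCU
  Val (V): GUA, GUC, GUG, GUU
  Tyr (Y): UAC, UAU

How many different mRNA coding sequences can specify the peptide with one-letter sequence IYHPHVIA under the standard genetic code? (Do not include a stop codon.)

4608

Ile: 3 codons.
Tyr: 2 codons.
His: 2 codons.
Pro: 4 codons.
His: 2 codons.
Val: 4 codons.
Ile: 3 codons.
Ala: 4 codons.
3 × 2 × 2 × 4 × 2 × 4 × 3 × 4 = 4608.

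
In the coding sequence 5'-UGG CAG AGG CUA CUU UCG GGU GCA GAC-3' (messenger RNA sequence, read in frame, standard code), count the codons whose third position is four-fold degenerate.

5

Codon 1 UGG (Trp): third position 1-fold.
Codon 2 CAG (Gln): third position 2-fold.
Codon 3 AGG (Arg): third position 2-fold.
Codon 4 CUA (Leu): third position 4-fold.
Codon 5 CUU (Leu): third position 4-fold.
Codon 6 UCG (Ser): third position 4-fold.
Codon 7 GGU (Gly): third position 4-fold.
Codon 8 GCA (Ala): third position 4-fold.
Codon 9 GAC (Asp): third position 2-fold.
Four-fold degenerate third positions: 5.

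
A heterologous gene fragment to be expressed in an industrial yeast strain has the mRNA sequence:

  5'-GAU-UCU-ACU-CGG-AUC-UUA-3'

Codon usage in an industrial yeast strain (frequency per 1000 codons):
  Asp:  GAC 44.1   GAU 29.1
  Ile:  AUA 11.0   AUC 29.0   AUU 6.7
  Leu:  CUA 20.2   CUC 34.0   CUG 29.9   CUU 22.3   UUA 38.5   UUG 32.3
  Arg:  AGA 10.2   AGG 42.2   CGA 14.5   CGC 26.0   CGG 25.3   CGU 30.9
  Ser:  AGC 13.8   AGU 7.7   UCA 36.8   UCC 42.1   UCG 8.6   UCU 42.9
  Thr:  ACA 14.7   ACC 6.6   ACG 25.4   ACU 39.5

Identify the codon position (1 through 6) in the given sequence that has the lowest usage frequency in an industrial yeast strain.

Codon 1 GAU (Asp): 29.1 per 1000.
Codon 2 UCU (Ser): 42.9 per 1000.
Codon 3 ACU (Thr): 39.5 per 1000.
Codon 4 CGG (Arg): 25.3 per 1000.
Codon 5 AUC (Ile): 29.0 per 1000.
Codon 6 UUA (Leu): 38.5 per 1000.
Lowest frequency is 25.3 at codon 4.

4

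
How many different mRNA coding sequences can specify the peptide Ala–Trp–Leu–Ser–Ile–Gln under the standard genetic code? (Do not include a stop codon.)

Ala: 4 codons.
Trp: 1 codon.
Leu: 6 codons.
Ser: 6 codons.
Ile: 3 codons.
Gln: 2 codons.
4 × 1 × 6 × 6 × 3 × 2 = 864.

864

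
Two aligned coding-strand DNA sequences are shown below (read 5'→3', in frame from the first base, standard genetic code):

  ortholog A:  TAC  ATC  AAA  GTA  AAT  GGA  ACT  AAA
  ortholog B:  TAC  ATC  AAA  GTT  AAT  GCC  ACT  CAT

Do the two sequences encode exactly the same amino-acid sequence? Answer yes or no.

Codon 1: TAC Tyr / TAC Tyr — identical.
Codon 2: ATC Ile / ATC Ile — identical.
Codon 3: AAA Lys / AAA Lys — identical.
Codon 4: GTA Val / GTT Val — synonymous.
Codon 5: AAT Asn / AAT Asn — identical.
Codon 6: GGA Gly / GCC Ala — nonsynonymous.
Codon 7: ACT Thr / ACT Thr — identical.
Codon 8: AAA Lys / CAT His — nonsynonymous.
Nonsynonymous differences: 2 → different protein.

no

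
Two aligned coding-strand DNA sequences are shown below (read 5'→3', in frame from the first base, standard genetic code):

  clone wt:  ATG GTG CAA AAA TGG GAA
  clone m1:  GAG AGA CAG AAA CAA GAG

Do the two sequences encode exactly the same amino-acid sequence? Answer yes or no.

Codon 1: ATG Met / GAG Glu — nonsynonymous.
Codon 2: GTG Val / AGA Arg — nonsynonymous.
Codon 3: CAA Gln / CAG Gln — synonymous.
Codon 4: AAA Lys / AAA Lys — identical.
Codon 5: TGG Trp / CAA Gln — nonsynonymous.
Codon 6: GAA Glu / GAG Glu — synonymous.
Nonsynonymous differences: 3 → different protein.

no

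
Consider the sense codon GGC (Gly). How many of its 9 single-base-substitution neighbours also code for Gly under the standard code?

3

Position 1: none → 0 synonymous.
Position 2: none → 0 synonymous.
Position 3: GGT, GGA, GGG → 3 synonymous.
Total: 0 + 0 + 3 = 3.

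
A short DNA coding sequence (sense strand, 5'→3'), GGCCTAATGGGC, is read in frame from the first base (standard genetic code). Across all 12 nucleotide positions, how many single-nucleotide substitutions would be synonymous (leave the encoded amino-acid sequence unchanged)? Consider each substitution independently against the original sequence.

Codon 1 (GGC, Gly): 3 synonymous substitutions.
Codon 2 (CTA, Leu): 4 synonymous substitutions.
Codon 3 (ATG, Met): 0 synonymous substitutions.
Codon 4 (GGC, Gly): 3 synonymous substitutions.
Total: 3 + 4 + 0 + 3 = 10.

10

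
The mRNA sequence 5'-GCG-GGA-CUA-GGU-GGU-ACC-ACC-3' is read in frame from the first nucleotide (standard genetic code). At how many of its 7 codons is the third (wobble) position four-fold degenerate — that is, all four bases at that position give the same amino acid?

7

Codon 1 GCG (Ala): third position 4-fold.
Codon 2 GGA (Gly): third position 4-fold.
Codon 3 CUA (Leu): third position 4-fold.
Codon 4 GGU (Gly): third position 4-fold.
Codon 5 GGU (Gly): third position 4-fold.
Codon 6 ACC (Thr): third position 4-fold.
Codon 7 ACC (Thr): third position 4-fold.
Four-fold degenerate third positions: 7.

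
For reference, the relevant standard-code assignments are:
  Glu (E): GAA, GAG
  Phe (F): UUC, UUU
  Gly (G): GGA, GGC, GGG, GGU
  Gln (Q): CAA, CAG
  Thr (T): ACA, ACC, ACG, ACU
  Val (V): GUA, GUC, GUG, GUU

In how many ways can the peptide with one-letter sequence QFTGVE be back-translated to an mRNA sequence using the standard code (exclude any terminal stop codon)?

512

Gln: 2 codons.
Phe: 2 codons.
Thr: 4 codons.
Gly: 4 codons.
Val: 4 codons.
Glu: 2 codons.
2 × 2 × 4 × 4 × 4 × 2 = 512.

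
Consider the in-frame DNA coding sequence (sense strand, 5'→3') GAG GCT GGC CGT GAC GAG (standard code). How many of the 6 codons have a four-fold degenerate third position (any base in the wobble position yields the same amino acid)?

3

Codon 1 GAG (Glu): third position 2-fold.
Codon 2 GCT (Ala): third position 4-fold.
Codon 3 GGC (Gly): third position 4-fold.
Codon 4 CGT (Arg): third position 4-fold.
Codon 5 GAC (Asp): third position 2-fold.
Codon 6 GAG (Glu): third position 2-fold.
Four-fold degenerate third positions: 3.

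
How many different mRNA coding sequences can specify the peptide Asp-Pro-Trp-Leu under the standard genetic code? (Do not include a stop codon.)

48

Asp: 2 codons.
Pro: 4 codons.
Trp: 1 codon.
Leu: 6 codons.
2 × 4 × 1 × 6 = 48.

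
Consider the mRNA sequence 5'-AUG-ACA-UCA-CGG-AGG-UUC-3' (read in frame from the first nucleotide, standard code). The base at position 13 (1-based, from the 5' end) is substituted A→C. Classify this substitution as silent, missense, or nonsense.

silent

Position 13 falls in codon 5: AGG → Arg.
After the substitution the codon is CGG → Arg.
Both encode Arg, so the change is synonymous.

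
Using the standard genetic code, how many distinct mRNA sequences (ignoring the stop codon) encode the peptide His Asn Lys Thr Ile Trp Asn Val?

768

His: 2 codons.
Asn: 2 codons.
Lys: 2 codons.
Thr: 4 codons.
Ile: 3 codons.
Trp: 1 codon.
Asn: 2 codons.
Val: 4 codons.
2 × 2 × 2 × 4 × 3 × 1 × 2 × 4 = 768.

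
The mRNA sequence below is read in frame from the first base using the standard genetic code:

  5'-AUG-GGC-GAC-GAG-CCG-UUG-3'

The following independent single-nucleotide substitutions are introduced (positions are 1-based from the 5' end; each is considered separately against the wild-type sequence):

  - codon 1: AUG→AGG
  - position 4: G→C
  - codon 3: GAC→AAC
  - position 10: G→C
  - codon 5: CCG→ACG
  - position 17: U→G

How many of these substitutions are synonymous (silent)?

0

Codon 1: AUG (Met) → AGG (Arg) — missense.
Codon 2: GGC (Gly) → CGC (Arg) — missense.
Codon 3: GAC (Asp) → AAC (Asn) — missense.
Codon 4: GAG (Glu) → CAG (Gln) — missense.
Codon 5: CCG (Pro) → ACG (Thr) — missense.
Codon 6: UUG (Leu) → UGG (Trp) — missense.
Synonymous: 0 of 6.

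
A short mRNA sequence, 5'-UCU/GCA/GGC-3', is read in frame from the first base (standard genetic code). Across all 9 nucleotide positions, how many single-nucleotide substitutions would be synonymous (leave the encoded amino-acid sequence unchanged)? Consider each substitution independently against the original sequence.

9

Codon 1 (UCU, Ser): 3 synonymous substitutions.
Codon 2 (GCA, Ala): 3 synonymous substitutions.
Codon 3 (GGC, Gly): 3 synonymous substitutions.
Total: 3 + 3 + 3 = 9.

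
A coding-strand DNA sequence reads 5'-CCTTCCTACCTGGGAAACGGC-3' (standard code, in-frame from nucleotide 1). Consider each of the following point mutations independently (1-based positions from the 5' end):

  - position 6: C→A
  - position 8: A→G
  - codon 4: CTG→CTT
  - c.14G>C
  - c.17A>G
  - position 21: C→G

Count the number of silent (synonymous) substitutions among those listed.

Codon 2: TCC (Ser) → TCA (Ser) — synonymous.
Codon 3: TAC (Tyr) → TGC (Cys) — missense.
Codon 4: CTG (Leu) → CTT (Leu) — synonymous.
Codon 5: GGA (Gly) → GCA (Ala) — missense.
Codon 6: AAC (Asn) → AGC (Ser) — missense.
Codon 7: GGC (Gly) → GGG (Gly) — synonymous.
Synonymous: 3 of 6.

3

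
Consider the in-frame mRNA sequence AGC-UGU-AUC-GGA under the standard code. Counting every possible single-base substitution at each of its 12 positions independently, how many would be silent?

Codon 1 (AGC, Ser): 1 synonymous substitution.
Codon 2 (UGU, Cys): 1 synonymous substitution.
Codon 3 (AUC, Ile): 2 synonymous substitutions.
Codon 4 (GGA, Gly): 3 synonymous substitutions.
Total: 1 + 1 + 2 + 3 = 7.

7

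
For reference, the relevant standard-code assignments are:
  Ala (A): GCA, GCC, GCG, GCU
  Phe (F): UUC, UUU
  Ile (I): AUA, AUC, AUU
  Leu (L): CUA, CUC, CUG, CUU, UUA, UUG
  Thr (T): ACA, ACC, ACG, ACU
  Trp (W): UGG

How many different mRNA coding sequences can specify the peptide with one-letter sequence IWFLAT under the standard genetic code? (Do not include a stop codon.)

Ile: 3 codons.
Trp: 1 codon.
Phe: 2 codons.
Leu: 6 codons.
Ala: 4 codons.
Thr: 4 codons.
3 × 1 × 2 × 6 × 4 × 4 = 576.

576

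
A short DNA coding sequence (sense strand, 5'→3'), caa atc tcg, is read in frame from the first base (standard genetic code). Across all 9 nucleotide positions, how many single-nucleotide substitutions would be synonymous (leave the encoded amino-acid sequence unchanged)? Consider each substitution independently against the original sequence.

6

Codon 1 (CAA, Gln): 1 synonymous substitution.
Codon 2 (ATC, Ile): 2 synonymous substitutions.
Codon 3 (TCG, Ser): 3 synonymous substitutions.
Total: 1 + 2 + 3 = 6.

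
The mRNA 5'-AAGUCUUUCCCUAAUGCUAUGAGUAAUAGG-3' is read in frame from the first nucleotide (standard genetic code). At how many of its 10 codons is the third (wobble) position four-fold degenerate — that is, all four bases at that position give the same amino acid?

Codon 1 AAG (Lys): third position 2-fold.
Codon 2 UCU (Ser): third position 4-fold.
Codon 3 UUC (Phe): third position 2-fold.
Codon 4 CCU (Pro): third position 4-fold.
Codon 5 AAU (Asn): third position 2-fold.
Codon 6 GCU (Ala): third position 4-fold.
Codon 7 AUG (Met): third position 1-fold.
Codon 8 AGU (Ser): third position 2-fold.
Codon 9 AAU (Asn): third position 2-fold.
Codon 10 AGG (Arg): third position 2-fold.
Four-fold degenerate third positions: 3.

3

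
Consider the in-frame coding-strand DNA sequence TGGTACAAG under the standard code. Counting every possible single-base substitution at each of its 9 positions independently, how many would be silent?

2

Codon 1 (TGG, Trp): 0 synonymous substitutions.
Codon 2 (TAC, Tyr): 1 synonymous substitution.
Codon 3 (AAG, Lys): 1 synonymous substitution.
Total: 0 + 1 + 1 = 2.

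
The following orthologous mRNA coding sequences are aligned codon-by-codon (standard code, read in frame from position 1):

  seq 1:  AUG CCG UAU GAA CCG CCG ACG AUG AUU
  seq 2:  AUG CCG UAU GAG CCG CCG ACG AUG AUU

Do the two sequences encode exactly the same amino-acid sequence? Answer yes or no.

yes

Codon 1: AUG Met / AUG Met — identical.
Codon 2: CCG Pro / CCG Pro — identical.
Codon 3: UAU Tyr / UAU Tyr — identical.
Codon 4: GAA Glu / GAG Glu — synonymous.
Codon 5: CCG Pro / CCG Pro — identical.
Codon 6: CCG Pro / CCG Pro — identical.
Codon 7: ACG Thr / ACG Thr — identical.
Codon 8: AUG Met / AUG Met — identical.
Codon 9: AUU Ile / AUU Ile — identical.
Nonsynonymous differences: 0 → same protein.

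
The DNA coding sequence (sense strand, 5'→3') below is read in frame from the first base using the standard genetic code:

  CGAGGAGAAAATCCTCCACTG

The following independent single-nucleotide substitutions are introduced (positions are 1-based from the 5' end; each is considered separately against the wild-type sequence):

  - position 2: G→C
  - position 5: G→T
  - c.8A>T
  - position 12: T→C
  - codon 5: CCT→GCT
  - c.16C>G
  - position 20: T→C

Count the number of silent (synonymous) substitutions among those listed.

Codon 1: CGA (Arg) → CCA (Pro) — missense.
Codon 2: GGA (Gly) → GTA (Val) — missense.
Codon 3: GAA (Glu) → GTA (Val) — missense.
Codon 4: AAT (Asn) → AAC (Asn) — synonymous.
Codon 5: CCT (Pro) → GCT (Ala) — missense.
Codon 6: CCA (Pro) → GCA (Ala) — missense.
Codon 7: CTG (Leu) → CCG (Pro) — missense.
Synonymous: 1 of 7.

1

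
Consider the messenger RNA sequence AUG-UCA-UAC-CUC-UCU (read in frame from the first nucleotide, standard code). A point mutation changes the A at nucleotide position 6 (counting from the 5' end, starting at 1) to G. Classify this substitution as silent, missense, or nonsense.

silent

Position 6 falls in codon 2: UCA → Ser.
After the substitution the codon is UCG → Ser.
Both encode Ser, so the change is synonymous.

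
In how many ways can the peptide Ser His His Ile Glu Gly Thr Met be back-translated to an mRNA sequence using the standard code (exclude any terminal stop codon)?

2304

Ser: 6 codons.
His: 2 codons.
His: 2 codons.
Ile: 3 codons.
Glu: 2 codons.
Gly: 4 codons.
Thr: 4 codons.
Met: 1 codon.
6 × 2 × 2 × 3 × 2 × 4 × 4 × 1 = 2304.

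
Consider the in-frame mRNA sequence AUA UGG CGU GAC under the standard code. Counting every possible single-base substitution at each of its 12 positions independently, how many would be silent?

Codon 1 (AUA, Ile): 2 synonymous substitutions.
Codon 2 (UGG, Trp): 0 synonymous substitutions.
Codon 3 (CGU, Arg): 3 synonymous substitutions.
Codon 4 (GAC, Asp): 1 synonymous substitution.
Total: 2 + 0 + 3 + 1 = 6.

6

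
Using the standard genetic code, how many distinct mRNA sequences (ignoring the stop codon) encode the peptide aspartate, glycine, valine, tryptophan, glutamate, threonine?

Asp: 2 codons.
Gly: 4 codons.
Val: 4 codons.
Trp: 1 codon.
Glu: 2 codons.
Thr: 4 codons.
2 × 4 × 4 × 1 × 2 × 4 = 256.

256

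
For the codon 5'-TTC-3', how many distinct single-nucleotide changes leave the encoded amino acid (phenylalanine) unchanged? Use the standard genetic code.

Position 1: none → 0 synonymous.
Position 2: none → 0 synonymous.
Position 3: TTT → 1 synonymous.
Total: 0 + 0 + 1 = 1.

1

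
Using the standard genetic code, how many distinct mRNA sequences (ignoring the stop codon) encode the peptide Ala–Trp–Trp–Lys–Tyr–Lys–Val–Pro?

Ala: 4 codons.
Trp: 1 codon.
Trp: 1 codon.
Lys: 2 codons.
Tyr: 2 codons.
Lys: 2 codons.
Val: 4 codons.
Pro: 4 codons.
4 × 1 × 1 × 2 × 2 × 2 × 4 × 4 = 512.

512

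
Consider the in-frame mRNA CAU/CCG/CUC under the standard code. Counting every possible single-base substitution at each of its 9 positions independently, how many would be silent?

7

Codon 1 (CAU, His): 1 synonymous substitution.
Codon 2 (CCG, Pro): 3 synonymous substitutions.
Codon 3 (CUC, Leu): 3 synonymous substitutions.
Total: 1 + 3 + 3 = 7.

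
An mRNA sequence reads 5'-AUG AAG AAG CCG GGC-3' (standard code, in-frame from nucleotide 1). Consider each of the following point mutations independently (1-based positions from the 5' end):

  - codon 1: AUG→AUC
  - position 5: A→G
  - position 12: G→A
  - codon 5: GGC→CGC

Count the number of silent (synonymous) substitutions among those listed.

1

Codon 1: AUG (Met) → AUC (Ile) — missense.
Codon 2: AAG (Lys) → AGG (Arg) — missense.
Codon 4: CCG (Pro) → CCA (Pro) — synonymous.
Codon 5: GGC (Gly) → CGC (Arg) — missense.
Synonymous: 1 of 4.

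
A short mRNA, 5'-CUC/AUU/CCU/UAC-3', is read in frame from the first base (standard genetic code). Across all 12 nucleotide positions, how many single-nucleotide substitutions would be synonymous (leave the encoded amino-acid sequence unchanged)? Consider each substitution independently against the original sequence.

Codon 1 (CUC, Leu): 3 synonymous substitutions.
Codon 2 (AUU, Ile): 2 synonymous substitutions.
Codon 3 (CCU, Pro): 3 synonymous substitutions.
Codon 4 (UAC, Tyr): 1 synonymous substitution.
Total: 3 + 2 + 3 + 1 = 9.

9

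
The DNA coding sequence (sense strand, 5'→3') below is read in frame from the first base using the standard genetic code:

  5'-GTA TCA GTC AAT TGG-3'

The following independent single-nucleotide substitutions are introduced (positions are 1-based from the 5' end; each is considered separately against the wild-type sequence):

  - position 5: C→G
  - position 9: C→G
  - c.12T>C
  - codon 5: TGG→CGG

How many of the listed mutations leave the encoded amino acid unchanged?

Codon 2: TCA (Ser) → TGA (Stop) — nonsense.
Codon 3: GTC (Val) → GTG (Val) — synonymous.
Codon 4: AAT (Asn) → AAC (Asn) — synonymous.
Codon 5: TGG (Trp) → CGG (Arg) — missense.
Synonymous: 2 of 4.

2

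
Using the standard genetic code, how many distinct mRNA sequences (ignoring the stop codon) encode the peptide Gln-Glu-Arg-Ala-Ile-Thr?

Gln: 2 codons.
Glu: 2 codons.
Arg: 6 codons.
Ala: 4 codons.
Ile: 3 codons.
Thr: 4 codons.
2 × 2 × 6 × 4 × 3 × 4 = 1152.

1152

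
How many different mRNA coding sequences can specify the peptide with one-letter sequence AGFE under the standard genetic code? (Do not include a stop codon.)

Ala: 4 codons.
Gly: 4 codons.
Phe: 2 codons.
Glu: 2 codons.
4 × 4 × 2 × 2 = 64.

64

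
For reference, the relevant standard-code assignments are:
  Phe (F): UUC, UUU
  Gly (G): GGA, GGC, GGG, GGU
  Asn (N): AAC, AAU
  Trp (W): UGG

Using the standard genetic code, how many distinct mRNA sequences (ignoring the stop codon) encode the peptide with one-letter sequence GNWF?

16

Gly: 4 codons.
Asn: 2 codons.
Trp: 1 codon.
Phe: 2 codons.
4 × 2 × 1 × 2 = 16.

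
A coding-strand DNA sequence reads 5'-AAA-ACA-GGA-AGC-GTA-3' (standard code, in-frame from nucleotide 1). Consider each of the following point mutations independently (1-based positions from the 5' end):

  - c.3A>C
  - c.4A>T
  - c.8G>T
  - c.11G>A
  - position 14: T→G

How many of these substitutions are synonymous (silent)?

Codon 1: AAA (Lys) → AAC (Asn) — missense.
Codon 2: ACA (Thr) → TCA (Ser) — missense.
Codon 3: GGA (Gly) → GTA (Val) — missense.
Codon 4: AGC (Ser) → AAC (Asn) — missense.
Codon 5: GTA (Val) → GGA (Gly) — missense.
Synonymous: 0 of 5.

0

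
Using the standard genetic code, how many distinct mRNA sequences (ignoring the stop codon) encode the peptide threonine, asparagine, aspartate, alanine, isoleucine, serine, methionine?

1152

Thr: 4 codons.
Asn: 2 codons.
Asp: 2 codons.
Ala: 4 codons.
Ile: 3 codons.
Ser: 6 codons.
Met: 1 codon.
4 × 2 × 2 × 4 × 3 × 6 × 1 = 1152.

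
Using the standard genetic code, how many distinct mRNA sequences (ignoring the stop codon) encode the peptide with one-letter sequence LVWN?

Leu: 6 codons.
Val: 4 codons.
Trp: 1 codon.
Asn: 2 codons.
6 × 4 × 1 × 2 = 48.

48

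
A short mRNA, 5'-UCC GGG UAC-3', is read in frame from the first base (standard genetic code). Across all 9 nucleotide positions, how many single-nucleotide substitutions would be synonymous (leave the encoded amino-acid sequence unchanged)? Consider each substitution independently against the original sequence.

7

Codon 1 (UCC, Ser): 3 synonymous substitutions.
Codon 2 (GGG, Gly): 3 synonymous substitutions.
Codon 3 (UAC, Tyr): 1 synonymous substitution.
Total: 3 + 3 + 1 = 7.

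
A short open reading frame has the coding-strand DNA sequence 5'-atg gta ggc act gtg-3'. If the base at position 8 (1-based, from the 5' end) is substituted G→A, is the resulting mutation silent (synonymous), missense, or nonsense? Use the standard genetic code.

missense

Position 8 falls in codon 3: GGC → Gly.
After the substitution the codon is GAC → Asp.
Gly ≠ Asp, so this is a missense mutation.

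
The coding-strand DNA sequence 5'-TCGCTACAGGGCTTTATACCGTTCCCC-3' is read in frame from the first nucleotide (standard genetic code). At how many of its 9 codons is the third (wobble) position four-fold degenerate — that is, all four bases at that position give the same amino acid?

Codon 1 TCG (Ser): third position 4-fold.
Codon 2 CTA (Leu): third position 4-fold.
Codon 3 CAG (Gln): third position 2-fold.
Codon 4 GGC (Gly): third position 4-fold.
Codon 5 TTT (Phe): third position 2-fold.
Codon 6 ATA (Ile): third position 3-fold.
Codon 7 CCG (Pro): third position 4-fold.
Codon 8 TTC (Phe): third position 2-fold.
Codon 9 CCC (Pro): third position 4-fold.
Four-fold degenerate third positions: 5.

5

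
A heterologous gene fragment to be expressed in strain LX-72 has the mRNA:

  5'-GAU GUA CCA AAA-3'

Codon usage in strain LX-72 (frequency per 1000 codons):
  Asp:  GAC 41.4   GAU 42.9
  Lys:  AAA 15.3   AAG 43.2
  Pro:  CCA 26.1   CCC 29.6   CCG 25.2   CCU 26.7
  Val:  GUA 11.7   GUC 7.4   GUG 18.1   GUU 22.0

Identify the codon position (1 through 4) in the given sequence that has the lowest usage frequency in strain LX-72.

Codon 1 GAU (Asp): 42.9 per 1000.
Codon 2 GUA (Val): 11.7 per 1000.
Codon 3 CCA (Pro): 26.1 per 1000.
Codon 4 AAA (Lys): 15.3 per 1000.
Lowest frequency is 11.7 at codon 2.

2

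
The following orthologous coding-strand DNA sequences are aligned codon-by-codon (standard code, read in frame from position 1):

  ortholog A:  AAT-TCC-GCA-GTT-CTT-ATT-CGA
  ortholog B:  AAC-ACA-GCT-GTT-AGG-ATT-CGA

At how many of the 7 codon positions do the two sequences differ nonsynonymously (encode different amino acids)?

2

Codon 1: AAT Asn / AAC Asn — synonymous.
Codon 2: TCC Ser / ACA Thr — nonsynonymous.
Codon 3: GCA Ala / GCT Ala — synonymous.
Codon 4: GTT Val / GTT Val — identical.
Codon 5: CTT Leu / AGG Arg — nonsynonymous.
Codon 6: ATT Ile / ATT Ile — identical.
Codon 7: CGA Arg / CGA Arg — identical.
Nonsynonymous differences: 2.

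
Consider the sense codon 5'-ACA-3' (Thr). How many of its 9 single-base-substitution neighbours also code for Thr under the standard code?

Position 1: none → 0 synonymous.
Position 2: none → 0 synonymous.
Position 3: ACT, ACC, ACG → 3 synonymous.
Total: 0 + 0 + 3 = 3.

3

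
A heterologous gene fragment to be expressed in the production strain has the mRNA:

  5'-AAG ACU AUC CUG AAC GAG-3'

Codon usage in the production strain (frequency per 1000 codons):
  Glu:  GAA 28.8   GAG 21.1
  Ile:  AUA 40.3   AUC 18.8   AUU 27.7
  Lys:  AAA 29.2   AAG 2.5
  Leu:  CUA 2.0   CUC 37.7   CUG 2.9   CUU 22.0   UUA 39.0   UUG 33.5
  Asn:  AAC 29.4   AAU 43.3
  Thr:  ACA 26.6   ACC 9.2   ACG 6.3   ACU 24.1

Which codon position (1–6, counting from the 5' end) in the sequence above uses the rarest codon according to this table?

1

Codon 1 AAG (Lys): 2.5 per 1000.
Codon 2 ACU (Thr): 24.1 per 1000.
Codon 3 AUC (Ile): 18.8 per 1000.
Codon 4 CUG (Leu): 2.9 per 1000.
Codon 5 AAC (Asn): 29.4 per 1000.
Codon 6 GAG (Glu): 21.1 per 1000.
Lowest frequency is 2.5 at codon 1.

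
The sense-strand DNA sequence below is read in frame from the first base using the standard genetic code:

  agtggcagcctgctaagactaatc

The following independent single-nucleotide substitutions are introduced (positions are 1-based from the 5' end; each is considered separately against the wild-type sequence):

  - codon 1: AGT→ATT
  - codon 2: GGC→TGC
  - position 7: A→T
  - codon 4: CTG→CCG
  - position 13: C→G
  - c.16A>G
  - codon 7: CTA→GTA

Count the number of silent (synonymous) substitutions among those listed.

0

Codon 1: AGT (Ser) → ATT (Ile) — missense.
Codon 2: GGC (Gly) → TGC (Cys) — missense.
Codon 3: AGC (Ser) → TGC (Cys) — missense.
Codon 4: CTG (Leu) → CCG (Pro) — missense.
Codon 5: CTA (Leu) → GTA (Val) — missense.
Codon 6: AGA (Arg) → GGA (Gly) — missense.
Codon 7: CTA (Leu) → GTA (Val) — missense.
Synonymous: 0 of 7.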